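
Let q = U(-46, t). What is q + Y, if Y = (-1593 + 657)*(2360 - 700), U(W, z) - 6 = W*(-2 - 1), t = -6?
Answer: -1553616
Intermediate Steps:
U(W, z) = 6 - 3*W (U(W, z) = 6 + W*(-2 - 1) = 6 + W*(-3) = 6 - 3*W)
q = 144 (q = 6 - 3*(-46) = 6 + 138 = 144)
Y = -1553760 (Y = -936*1660 = -1553760)
q + Y = 144 - 1553760 = -1553616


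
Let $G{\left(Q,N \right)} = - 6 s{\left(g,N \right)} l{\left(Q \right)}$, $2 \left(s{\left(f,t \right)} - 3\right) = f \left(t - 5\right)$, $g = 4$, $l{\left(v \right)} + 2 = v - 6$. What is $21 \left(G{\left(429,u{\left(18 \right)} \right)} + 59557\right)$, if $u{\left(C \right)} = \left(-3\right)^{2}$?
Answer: $667191$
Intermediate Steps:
$l{\left(v \right)} = -8 + v$ ($l{\left(v \right)} = -2 + \left(v - 6\right) = -2 + \left(-6 + v\right) = -8 + v$)
$s{\left(f,t \right)} = 3 + \frac{f \left(-5 + t\right)}{2}$ ($s{\left(f,t \right)} = 3 + \frac{f \left(t - 5\right)}{2} = 3 + \frac{f \left(-5 + t\right)}{2}$)
$u{\left(C \right)} = 9$
$G{\left(Q,N \right)} = \left(-8 + Q\right) \left(42 - 12 N\right)$ ($G{\left(Q,N \right)} = - 6 \left(3 - 10 + \frac{1}{2} \cdot 4 N\right) \left(-8 + Q\right) = - 6 \left(3 - 10 + 2 N\right) \left(-8 + Q\right) = - 6 \left(-7 + 2 N\right) \left(-8 + Q\right) = \left(42 - 12 N\right) \left(-8 + Q\right) = \left(-8 + Q\right) \left(42 - 12 N\right)$)
$21 \left(G{\left(429,u{\left(18 \right)} \right)} + 59557\right) = 21 \left(- 6 \left(-8 + 429\right) \left(-7 + 2 \cdot 9\right) + 59557\right) = 21 \left(\left(-6\right) 421 \left(-7 + 18\right) + 59557\right) = 21 \left(\left(-6\right) 421 \cdot 11 + 59557\right) = 21 \left(-27786 + 59557\right) = 21 \cdot 31771 = 667191$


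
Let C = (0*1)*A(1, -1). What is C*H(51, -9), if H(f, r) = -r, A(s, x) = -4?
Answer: 0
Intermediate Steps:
C = 0 (C = (0*1)*(-4) = 0*(-4) = 0)
C*H(51, -9) = 0*(-1*(-9)) = 0*9 = 0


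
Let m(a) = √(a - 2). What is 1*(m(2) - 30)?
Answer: -30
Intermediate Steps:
m(a) = √(-2 + a)
1*(m(2) - 30) = 1*(√(-2 + 2) - 30) = 1*(√0 - 30) = 1*(0 - 30) = 1*(-30) = -30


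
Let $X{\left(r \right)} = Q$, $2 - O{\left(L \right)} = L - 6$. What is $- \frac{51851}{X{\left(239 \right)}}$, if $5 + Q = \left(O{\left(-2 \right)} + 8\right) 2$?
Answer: $- \frac{51851}{31} \approx -1672.6$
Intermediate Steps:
$O{\left(L \right)} = 8 - L$ ($O{\left(L \right)} = 2 - \left(L - 6\right) = 2 - \left(-6 + L\right) = 8 - L$)
$Q = 31$ ($Q = -5 + \left(\left(8 - -2\right) + 8\right) 2 = -5 + \left(\left(8 + 2\right) + 8\right) 2 = -5 + \left(10 + 8\right) 2 = -5 + 18 \cdot 2 = -5 + 36 = 31$)
$X{\left(r \right)} = 31$
$- \frac{51851}{X{\left(239 \right)}} = - \frac{51851}{31}$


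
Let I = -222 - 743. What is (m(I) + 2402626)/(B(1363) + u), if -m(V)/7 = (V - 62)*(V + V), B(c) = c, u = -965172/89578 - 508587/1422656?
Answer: -730997439292548096/86140126881433 ≈ -8486.1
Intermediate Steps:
u = -709332971559/63719339584 (u = -965172*1/89578 - 508587*1/1422656 = -482586/44789 - 508587/1422656 = -709332971559/63719339584 ≈ -11.132)
I = -965
m(V) = -14*V*(-62 + V) (m(V) = -7*(V - 62)*(V + V) = -7*(-62 + V)*2*V = -14*V*(-62 + V))
(m(I) + 2402626)/(B(1363) + u) = (14*(-965)*(62 - 1*(-965)) + 2402626)/(1363 - 709332971559/63719339584) = (14*(-965)*(62 + 965) + 2402626)/(86140126881433/63719339584) = (14*(-965)*1027 + 2402626)*(63719339584/86140126881433) = (-13874770 + 2402626)*(63719339584/86140126881433) = -11472144*63719339584/86140126881433 = -730997439292548096/86140126881433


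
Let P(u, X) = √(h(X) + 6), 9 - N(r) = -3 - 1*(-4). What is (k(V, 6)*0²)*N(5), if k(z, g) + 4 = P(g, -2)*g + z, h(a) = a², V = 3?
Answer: 0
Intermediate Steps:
N(r) = 8 (N(r) = 9 - (-3 - 1*(-4)) = 9 - (-3 + 4) = 9 - 1*1 = 9 - 1 = 8)
P(u, X) = √(6 + X²) (P(u, X) = √(X² + 6) = √(6 + X²))
k(z, g) = -4 + z + g*√10 (k(z, g) = -4 + (√(6 + (-2)²)*g + z) = -4 + (√(6 + 4)*g + z) = -4 + (√10*g + z) = -4 + (g*√10 + z) = -4 + (z + g*√10) = -4 + z + g*√10)
(k(V, 6)*0²)*N(5) = ((-4 + 3 + 6*√10)*0²)*8 = ((-1 + 6*√10)*0)*8 = 0*8 = 0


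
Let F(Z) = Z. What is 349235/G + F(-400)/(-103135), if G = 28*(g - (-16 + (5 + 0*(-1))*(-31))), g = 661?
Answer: 7205534025/480526592 ≈ 14.995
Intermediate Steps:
G = 23296 (G = 28*(661 - (-16 + (5 + 0*(-1))*(-31))) = 28*(661 - (-16 + (5 + 0)*(-31))) = 28*(661 - (-16 + 5*(-31))) = 28*(661 - (-16 - 155)) = 28*(661 - 1*(-171)) = 28*(661 + 171) = 28*832 = 23296)
349235/G + F(-400)/(-103135) = 349235/23296 - 400/(-103135) = 349235*(1/23296) - 400*(-1/103135) = 349235/23296 + 80/20627 = 7205534025/480526592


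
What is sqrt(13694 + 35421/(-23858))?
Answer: sqrt(7793836747598)/23858 ≈ 117.02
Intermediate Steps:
sqrt(13694 + 35421/(-23858)) = sqrt(13694 + 35421*(-1/23858)) = sqrt(13694 - 35421/23858) = sqrt(326676031/23858) = sqrt(7793836747598)/23858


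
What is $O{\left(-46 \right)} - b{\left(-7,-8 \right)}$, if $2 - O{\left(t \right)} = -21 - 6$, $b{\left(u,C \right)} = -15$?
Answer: $44$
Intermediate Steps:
$O{\left(t \right)} = 29$ ($O{\left(t \right)} = 2 - \left(-21 - 6\right) = 2 - -27 = 2 + 27 = 29$)
$O{\left(-46 \right)} - b{\left(-7,-8 \right)} = 29 - -15 = 29 + 15 = 44$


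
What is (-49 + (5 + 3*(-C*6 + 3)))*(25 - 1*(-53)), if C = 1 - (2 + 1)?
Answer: 78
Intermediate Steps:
C = -2 (C = 1 - 1*3 = 1 - 3 = -2)
(-49 + (5 + 3*(-C*6 + 3)))*(25 - 1*(-53)) = (-49 + (5 + 3*(-1*(-2)*6 + 3)))*(25 - 1*(-53)) = (-49 + (5 + 3*(2*6 + 3)))*(25 + 53) = (-49 + (5 + 3*(12 + 3)))*78 = (-49 + (5 + 3*15))*78 = (-49 + (5 + 45))*78 = (-49 + 50)*78 = 1*78 = 78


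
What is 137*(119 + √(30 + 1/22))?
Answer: 16303 + 137*√14542/22 ≈ 17054.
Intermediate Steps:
137*(119 + √(30 + 1/22)) = 137*(119 + √(661/22)) = 137*(119 + √14542/22) = 16303 + 137*√14542/22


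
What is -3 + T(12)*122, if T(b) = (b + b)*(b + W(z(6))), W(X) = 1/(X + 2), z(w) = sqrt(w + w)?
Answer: 34401 + 732*sqrt(3) ≈ 35669.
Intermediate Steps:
z(w) = sqrt(2)*sqrt(w) (z(w) = sqrt(2*w) = sqrt(2)*sqrt(w))
W(X) = 1/(2 + X)
T(b) = 2*b*(b + 1/(2 + 2*sqrt(3))) (T(b) = (b + b)*(b + 1/(2 + sqrt(2)*sqrt(6))) = (2*b)*(b + 1/(2 + 2*sqrt(3))) = 2*b*(b + 1/(2 + 2*sqrt(3))))
-3 + T(12)*122 = -3 + (2*12**2 - 1/2*12 + (1/2)*12*sqrt(3))*122 = -3 + (2*144 - 6 + 6*sqrt(3))*122 = -3 + (288 - 6 + 6*sqrt(3))*122 = -3 + (282 + 6*sqrt(3))*122 = -3 + (34404 + 732*sqrt(3)) = 34401 + 732*sqrt(3)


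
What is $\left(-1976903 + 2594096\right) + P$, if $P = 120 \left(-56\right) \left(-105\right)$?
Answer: $1322793$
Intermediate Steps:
$P = 705600$ ($P = \left(-6720\right) \left(-105\right) = 705600$)
$\left(-1976903 + 2594096\right) + P = \left(-1976903 + 2594096\right) + 705600 = 617193 + 705600 = 1322793$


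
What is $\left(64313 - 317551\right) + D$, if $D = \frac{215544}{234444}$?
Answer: $- \frac{706784692}{2791} \approx -2.5324 \cdot 10^{5}$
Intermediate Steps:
$D = \frac{2566}{2791}$ ($D = 215544 \cdot \frac{1}{234444} = \frac{2566}{2791} \approx 0.91938$)
$\left(64313 - 317551\right) + D = \left(64313 - 317551\right) + \frac{2566}{2791} = -253238 + \frac{2566}{2791} = - \frac{706784692}{2791}$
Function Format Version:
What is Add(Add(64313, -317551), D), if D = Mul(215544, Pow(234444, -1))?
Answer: Rational(-706784692, 2791) ≈ -2.5324e+5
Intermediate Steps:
D = Rational(2566, 2791) (D = Mul(215544, Rational(1, 234444)) = Rational(2566, 2791) ≈ 0.91938)
Add(Add(64313, -317551), D) = Add(Add(64313, -317551), Rational(2566, 2791)) = Add(-253238, Rational(2566, 2791)) = Rational(-706784692, 2791)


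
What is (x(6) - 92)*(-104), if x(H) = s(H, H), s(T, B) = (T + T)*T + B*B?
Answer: -1664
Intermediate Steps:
s(T, B) = B² + 2*T² (s(T, B) = (2*T)*T + B² = 2*T² + B² = B² + 2*T²)
x(H) = 3*H² (x(H) = H² + 2*H² = 3*H²)
(x(6) - 92)*(-104) = (3*6² - 92)*(-104) = (3*36 - 92)*(-104) = (108 - 92)*(-104) = 16*(-104) = -1664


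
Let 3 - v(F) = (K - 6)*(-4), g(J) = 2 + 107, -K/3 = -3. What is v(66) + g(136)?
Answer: 124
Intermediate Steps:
K = 9 (K = -3*(-3) = 9)
g(J) = 109
v(F) = 15 (v(F) = 3 - (9 - 6)*(-4) = 3 - 3*(-4) = 3 - 1*(-12) = 3 + 12 = 15)
v(66) + g(136) = 15 + 109 = 124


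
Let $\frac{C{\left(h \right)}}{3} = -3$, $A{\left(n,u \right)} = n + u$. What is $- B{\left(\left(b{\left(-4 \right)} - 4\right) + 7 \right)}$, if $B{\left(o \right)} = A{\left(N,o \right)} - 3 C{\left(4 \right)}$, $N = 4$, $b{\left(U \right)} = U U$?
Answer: $-50$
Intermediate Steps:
$b{\left(U \right)} = U^{2}$
$C{\left(h \right)} = -9$ ($C{\left(h \right)} = 3 \left(-3\right) = -9$)
$B{\left(o \right)} = 31 + o$ ($B{\left(o \right)} = \left(4 + o\right) - -27 = \left(4 + o\right) + 27 = 31 + o$)
$- B{\left(\left(b{\left(-4 \right)} - 4\right) + 7 \right)} = - (31 + \left(\left(\left(-4\right)^{2} - 4\right) + 7\right)) = - (31 + \left(\left(16 - 4\right) + 7\right)) = - (31 + \left(12 + 7\right)) = - (31 + 19) = \left(-1\right) 50 = -50$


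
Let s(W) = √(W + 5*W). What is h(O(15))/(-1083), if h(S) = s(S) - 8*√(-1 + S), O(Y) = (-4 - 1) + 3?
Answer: 2*I*√3/361 ≈ 0.0095959*I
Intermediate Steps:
O(Y) = -2 (O(Y) = -5 + 3 = -2)
s(W) = √6*√W (s(W) = √(6*W) = √6*√W)
h(S) = -8*√(-1 + S) + √6*√S (h(S) = √6*√S - 8*√(-1 + S) = -8*√(-1 + S) + √6*√S)
h(O(15))/(-1083) = (-8*√(-1 - 2) + √6*√(-2))/(-1083) = (-8*I*√3 + √6*(I*√2))*(-1/1083) = (-8*I*√3 + 2*I*√3)*(-1/1083) = -6*I*√3*(-1/1083) = 2*I*√3/361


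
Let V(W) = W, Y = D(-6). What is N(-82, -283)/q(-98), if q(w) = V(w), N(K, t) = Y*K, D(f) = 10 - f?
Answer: 656/49 ≈ 13.388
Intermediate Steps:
Y = 16 (Y = 10 - 1*(-6) = 10 + 6 = 16)
N(K, t) = 16*K
q(w) = w
N(-82, -283)/q(-98) = (16*(-82))/(-98) = -1312*(-1/98) = 656/49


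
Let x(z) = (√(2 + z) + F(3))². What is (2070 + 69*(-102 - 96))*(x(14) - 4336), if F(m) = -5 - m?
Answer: 50077440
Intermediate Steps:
x(z) = (-8 + √(2 + z))² (x(z) = (√(2 + z) + (-5 - 1*3))² = (√(2 + z) + (-5 - 3))² = (√(2 + z) - 8)² = (-8 + √(2 + z))²)
(2070 + 69*(-102 - 96))*(x(14) - 4336) = (2070 + 69*(-102 - 96))*((-8 + √(2 + 14))² - 4336) = (2070 + 69*(-198))*((-8 + √16)² - 4336) = (2070 - 13662)*((-8 + 4)² - 4336) = -11592*((-4)² - 4336) = -11592*(16 - 4336) = -11592*(-4320) = 50077440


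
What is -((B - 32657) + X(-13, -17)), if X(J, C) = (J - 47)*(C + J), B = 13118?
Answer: 17739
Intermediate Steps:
X(J, C) = (-47 + J)*(C + J)
-((B - 32657) + X(-13, -17)) = -((13118 - 32657) + ((-13)² - 47*(-17) - 47*(-13) - 17*(-13))) = -(-19539 + (169 + 799 + 611 + 221)) = -(-19539 + 1800) = -1*(-17739) = 17739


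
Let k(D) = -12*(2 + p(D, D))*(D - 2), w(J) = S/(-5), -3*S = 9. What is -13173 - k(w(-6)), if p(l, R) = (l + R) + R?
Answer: -330921/25 ≈ -13237.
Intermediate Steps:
S = -3 (S = -1/3*9 = -3)
w(J) = 3/5 (w(J) = -3/(-5) = -3*(-1/5) = 3/5)
p(l, R) = l + 2*R (p(l, R) = (R + l) + R = l + 2*R)
k(D) = -12*(-2 + D)*(2 + 3*D) (k(D) = -12*(2 + (D + 2*D))*(D - 2) = -12*(2 + 3*D)*(-2 + D) = -12*(-2 + D)*(2 + 3*D))
-13173 - k(w(-6)) = -13173 - (48 - 36*(3/5)**2 + 48*(3/5)) = -13173 - (48 - 36*9/25 + 144/5) = -13173 - (48 - 324/25 + 144/5) = -13173 - 1*1596/25 = -13173 - 1596/25 = -330921/25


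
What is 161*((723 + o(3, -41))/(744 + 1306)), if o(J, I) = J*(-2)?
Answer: 115437/2050 ≈ 56.311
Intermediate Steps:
o(J, I) = -2*J
161*((723 + o(3, -41))/(744 + 1306)) = 161*((723 - 2*3)/(744 + 1306)) = 161*((723 - 6)/2050) = 161*(717*(1/2050)) = 161*(717/2050) = 115437/2050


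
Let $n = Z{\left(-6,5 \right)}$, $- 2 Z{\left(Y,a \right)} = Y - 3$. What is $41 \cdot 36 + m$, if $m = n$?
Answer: $\frac{2961}{2} \approx 1480.5$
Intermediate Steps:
$Z{\left(Y,a \right)} = \frac{3}{2} - \frac{Y}{2}$ ($Z{\left(Y,a \right)} = - \frac{Y - 3}{2} = - \frac{-3 + Y}{2} = \frac{3}{2} - \frac{Y}{2}$)
$n = \frac{9}{2}$ ($n = \frac{3}{2} - -3 = \frac{3}{2} + 3 = \frac{9}{2} \approx 4.5$)
$m = \frac{9}{2} \approx 4.5$
$41 \cdot 36 + m = 41 \cdot 36 + \frac{9}{2} = 1476 + \frac{9}{2} = \frac{2961}{2}$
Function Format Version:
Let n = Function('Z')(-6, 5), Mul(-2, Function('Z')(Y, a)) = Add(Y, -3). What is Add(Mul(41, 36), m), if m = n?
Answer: Rational(2961, 2) ≈ 1480.5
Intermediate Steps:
Function('Z')(Y, a) = Add(Rational(3, 2), Mul(Rational(-1, 2), Y)) (Function('Z')(Y, a) = Mul(Rational(-1, 2), Add(Y, -3)) = Mul(Rational(-1, 2), Add(-3, Y)) = Add(Rational(3, 2), Mul(Rational(-1, 2), Y)))
n = Rational(9, 2) (n = Add(Rational(3, 2), Mul(Rational(-1, 2), -6)) = Add(Rational(3, 2), 3) = Rational(9, 2) ≈ 4.5000)
m = Rational(9, 2) ≈ 4.5000
Add(Mul(41, 36), m) = Add(Mul(41, 36), Rational(9, 2)) = Add(1476, Rational(9, 2)) = Rational(2961, 2)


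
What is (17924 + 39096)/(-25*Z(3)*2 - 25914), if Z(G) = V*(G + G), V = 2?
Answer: -28510/13257 ≈ -2.1506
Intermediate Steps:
Z(G) = 4*G (Z(G) = 2*(G + G) = 2*(2*G) = 4*G)
(17924 + 39096)/(-25*Z(3)*2 - 25914) = (17924 + 39096)/(-100*3*2 - 25914) = 57020/(-25*12*2 - 25914) = 57020/(-300*2 - 25914) = 57020/(-600 - 25914) = 57020/(-26514) = 57020*(-1/26514) = -28510/13257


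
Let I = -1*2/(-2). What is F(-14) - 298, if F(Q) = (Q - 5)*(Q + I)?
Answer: -51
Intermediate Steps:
I = 1 (I = -2*(-½) = 1)
F(Q) = (1 + Q)*(-5 + Q) (F(Q) = (Q - 5)*(Q + 1) = (-5 + Q)*(1 + Q) = (1 + Q)*(-5 + Q))
F(-14) - 298 = (-5 + (-14)² - 4*(-14)) - 298 = (-5 + 196 + 56) - 298 = 247 - 298 = -51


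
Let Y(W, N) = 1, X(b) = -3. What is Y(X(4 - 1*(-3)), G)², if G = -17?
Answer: 1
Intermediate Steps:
Y(X(4 - 1*(-3)), G)² = 1² = 1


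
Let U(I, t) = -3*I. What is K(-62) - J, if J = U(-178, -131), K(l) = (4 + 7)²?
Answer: -413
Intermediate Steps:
K(l) = 121 (K(l) = 11² = 121)
J = 534 (J = -3*(-178) = 534)
K(-62) - J = 121 - 1*534 = 121 - 534 = -413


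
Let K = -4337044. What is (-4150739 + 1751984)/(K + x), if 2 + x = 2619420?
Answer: 799585/572542 ≈ 1.3966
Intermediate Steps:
x = 2619418 (x = -2 + 2619420 = 2619418)
(-4150739 + 1751984)/(K + x) = (-4150739 + 1751984)/(-4337044 + 2619418) = -2398755/(-1717626) = -2398755*(-1/1717626) = 799585/572542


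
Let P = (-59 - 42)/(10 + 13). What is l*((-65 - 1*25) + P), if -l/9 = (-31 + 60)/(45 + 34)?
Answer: 566631/1817 ≈ 311.85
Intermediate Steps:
P = -101/23 ≈ -4.3913
l = -261/79 (l = -9*(-31 + 60)/(45 + 34) = -261/79 ≈ -3.3038)
l*((-65 - 1*25) + P) = -261*((-65 - 1*25) - 101/23)/79 = -261*((-65 - 25) - 101/23)/79 = -261*(-90 - 101/23)/79 = -261/79*(-2171/23) = 566631/1817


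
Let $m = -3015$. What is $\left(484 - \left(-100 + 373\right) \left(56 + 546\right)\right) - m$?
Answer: $-160847$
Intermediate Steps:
$\left(484 - \left(-100 + 373\right) \left(56 + 546\right)\right) - m = \left(484 - \left(-100 + 373\right) \left(56 + 546\right)\right) - -3015 = \left(484 - 273 \cdot 602\right) + 3015 = \left(484 - 164346\right) + 3015 = -163862 + 3015 = -160847$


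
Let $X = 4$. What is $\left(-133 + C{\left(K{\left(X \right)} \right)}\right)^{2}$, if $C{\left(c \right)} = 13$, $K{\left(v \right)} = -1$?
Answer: $14400$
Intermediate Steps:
$\left(-133 + C{\left(K{\left(X \right)} \right)}\right)^{2} = \left(-133 + 13\right)^{2} = \left(-120\right)^{2} = 14400$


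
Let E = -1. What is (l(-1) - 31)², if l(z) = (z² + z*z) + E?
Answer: 900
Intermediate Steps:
l(z) = -1 + 2*z² (l(z) = (z² + z*z) - 1 = (z² + z²) - 1 = 2*z² - 1 = -1 + 2*z²)
(l(-1) - 31)² = ((-1 + 2*(-1)²) - 31)² = ((-1 + 2*1) - 31)² = ((-1 + 2) - 31)² = (1 - 31)² = (-30)² = 900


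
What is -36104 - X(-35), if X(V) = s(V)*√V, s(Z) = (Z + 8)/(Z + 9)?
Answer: -36104 - 27*I*√35/26 ≈ -36104.0 - 6.1436*I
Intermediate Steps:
s(Z) = (8 + Z)/(9 + Z)
X(V) = √V*(8 + V)/(9 + V) (X(V) = ((8 + V)/(9 + V))*√V = √V*(8 + V)/(9 + V))
-36104 - X(-35) = -36104 - √(-35)*(8 - 35)/(9 - 35) = -36104 - I*√35*(-27)/(-26) = -36104 - I*√35*(-1)*(-27)/26 = -36104 - 27*I*√35/26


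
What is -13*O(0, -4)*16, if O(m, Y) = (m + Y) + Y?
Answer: 1664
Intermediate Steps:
O(m, Y) = m + 2*Y (O(m, Y) = (Y + m) + Y = m + 2*Y)
-13*O(0, -4)*16 = -13*(0 + 2*(-4))*16 = -13*(0 - 8)*16 = -13*(-8)*16 = 104*16 = 1664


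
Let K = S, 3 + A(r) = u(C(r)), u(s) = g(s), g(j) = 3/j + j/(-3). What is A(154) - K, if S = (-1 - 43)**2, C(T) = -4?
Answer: -23261/12 ≈ -1938.4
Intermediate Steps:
g(j) = 3/j - j/3 (g(j) = 3/j + j*(-1/3) = 3/j - j/3)
u(s) = 3/s - s/3
A(r) = -29/12 (A(r) = -3 + (3/(-4) - 1/3*(-4)) = -3 + (3*(-1/4) + 4/3) = -3 + (-3/4 + 4/3) = -3 + 7/12 = -29/12)
S = 1936 (S = (-44)**2 = 1936)
K = 1936
A(154) - K = -29/12 - 1*1936 = -29/12 - 1936 = -23261/12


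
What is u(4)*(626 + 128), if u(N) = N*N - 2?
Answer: 10556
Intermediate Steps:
u(N) = -2 + N² (u(N) = N² - 2 = -2 + N²)
u(4)*(626 + 128) = (-2 + 4²)*(626 + 128) = (-2 + 16)*754 = 14*754 = 10556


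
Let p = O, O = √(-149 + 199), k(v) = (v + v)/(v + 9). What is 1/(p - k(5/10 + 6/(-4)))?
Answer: -4/799 + 80*√2/799 ≈ 0.13659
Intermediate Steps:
k(v) = 2*v/(9 + v) (k(v) = (2*v)/(9 + v) = 2*v/(9 + v))
O = 5*√2 (O = √50 = 5*√2 ≈ 7.0711)
p = 5*√2 ≈ 7.0711
1/(p - k(5/10 + 6/(-4))) = 1/(5*√2 - 2*(5/10 + 6/(-4))/(9 + (5/10 + 6/(-4)))) = 1/(5*√2 - 2*(5*(⅒) + 6*(-¼))/(9 + (5*(⅒) + 6*(-¼)))) = 1/(5*√2 - 2*(½ - 3/2)/(9 + (½ - 3/2))) = 1/(5*√2 - 2*(-1)/(9 - 1)) = 1/(5*√2 - 2*(-1)/8) = 1/(5*√2 - 1*(-¼)) = 1/(5*√2 + ¼) = 1/(¼ + 5*√2)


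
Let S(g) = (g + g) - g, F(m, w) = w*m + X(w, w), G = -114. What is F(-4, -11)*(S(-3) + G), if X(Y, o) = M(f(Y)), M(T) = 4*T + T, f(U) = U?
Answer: 1287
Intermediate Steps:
M(T) = 5*T
X(Y, o) = 5*Y
F(m, w) = 5*w + m*w (F(m, w) = w*m + 5*w = m*w + 5*w = 5*w + m*w)
S(g) = g (S(g) = 2*g - g = g)
F(-4, -11)*(S(-3) + G) = (-11*(5 - 4))*(-3 - 114) = -11*1*(-117) = -11*(-117) = 1287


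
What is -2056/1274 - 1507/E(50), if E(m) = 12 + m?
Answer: -1023695/39494 ≈ -25.920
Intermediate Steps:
-2056/1274 - 1507/E(50) = -2056/1274 - 1507/(12 + 50) = -2056*1/1274 - 1507/62 = -1028/637 - 1507*1/62 = -1028/637 - 1507/62 = -1023695/39494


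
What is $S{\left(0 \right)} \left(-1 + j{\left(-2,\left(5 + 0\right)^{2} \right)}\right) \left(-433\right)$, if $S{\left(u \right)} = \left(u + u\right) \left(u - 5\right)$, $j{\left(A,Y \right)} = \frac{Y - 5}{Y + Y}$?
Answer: $0$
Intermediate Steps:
$j{\left(A,Y \right)} = \frac{-5 + Y}{2 Y}$
$S{\left(u \right)} = 2 u \left(-5 + u\right)$
$S{\left(0 \right)} \left(-1 + j{\left(-2,\left(5 + 0\right)^{2} \right)}\right) \left(-433\right) = 2 \cdot 0 \left(-5 + 0\right) \left(-1 + \frac{-5 + \left(5 + 0\right)^{2}}{2 \left(5 + 0\right)^{2}}\right) \left(-433\right) = 2 \cdot 0 \left(-5\right) \left(-1 + \frac{-5 + 5^{2}}{2 \cdot 5^{2}}\right) \left(-433\right) = 0 \left(-1 + \frac{-5 + 25}{2 \cdot 25}\right) \left(-433\right) = 0 \left(-1 + \frac{1}{2} \cdot \frac{1}{25} \cdot 20\right) \left(-433\right) = 0 \left(-1 + \frac{2}{5}\right) \left(-433\right) = 0 \left(- \frac{3}{5}\right) \left(-433\right) = 0 \left(-433\right) = 0$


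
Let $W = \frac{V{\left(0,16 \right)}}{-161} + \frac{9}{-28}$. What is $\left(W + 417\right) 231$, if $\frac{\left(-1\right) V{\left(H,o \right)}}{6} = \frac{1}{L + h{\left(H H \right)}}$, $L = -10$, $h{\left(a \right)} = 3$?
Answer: $\frac{61985979}{644} \approx 96252.0$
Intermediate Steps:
$V{\left(H,o \right)} = \frac{6}{7}$ ($V{\left(H,o \right)} = - \frac{6}{-10 + 3} = - \frac{6}{-7} = \left(-6\right) \left(- \frac{1}{7}\right) = \frac{6}{7}$)
$W = - \frac{1473}{4508}$ ($W = \frac{6}{7 \left(-161\right)} + \frac{9}{-28} = \frac{6}{7} \left(- \frac{1}{161}\right) + 9 \left(- \frac{1}{28}\right) = - \frac{6}{1127} - \frac{9}{28} = - \frac{1473}{4508} \approx -0.32675$)
$\left(W + 417\right) 231 = \left(- \frac{1473}{4508} + 417\right) 231 = \frac{1878363}{4508} \cdot 231 = \frac{61985979}{644}$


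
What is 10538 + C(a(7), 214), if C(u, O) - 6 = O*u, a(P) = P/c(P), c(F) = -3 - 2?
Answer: 51222/5 ≈ 10244.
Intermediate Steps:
c(F) = -5
a(P) = -P/5 (a(P) = P/(-5) = P*(-1/5) = -P/5)
C(u, O) = 6 + O*u
10538 + C(a(7), 214) = 10538 + (6 + 214*(-1/5*7)) = 10538 + (6 + 214*(-7/5)) = 10538 + (6 - 1498/5) = 10538 - 1468/5 = 51222/5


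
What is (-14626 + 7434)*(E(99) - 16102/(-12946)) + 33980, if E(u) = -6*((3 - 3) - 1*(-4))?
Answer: 1279341332/6473 ≈ 1.9764e+5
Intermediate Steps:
E(u) = -24 (E(u) = -6*(0 + 4) = -6*4 = -24)
(-14626 + 7434)*(E(99) - 16102/(-12946)) + 33980 = (-14626 + 7434)*(-24 - 16102/(-12946)) + 33980 = -7192*(-24 - 16102*(-1/12946)) + 33980 = -7192*(-24 + 8051/6473) + 33980 = -7192*(-147301/6473) + 33980 = 1059388792/6473 + 33980 = 1279341332/6473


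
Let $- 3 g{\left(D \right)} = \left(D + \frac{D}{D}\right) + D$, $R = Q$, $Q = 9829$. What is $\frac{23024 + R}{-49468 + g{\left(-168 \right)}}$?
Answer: $- \frac{98559}{148069} \approx -0.66563$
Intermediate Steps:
$R = 9829$
$g{\left(D \right)} = - \frac{1}{3} - \frac{2 D}{3}$ ($g{\left(D \right)} = - \frac{\left(D + \frac{D}{D}\right) + D}{3} = - \frac{\left(D + 1\right) + D}{3} = - \frac{\left(1 + D\right) + D}{3} = - \frac{1 + 2 D}{3} = - \frac{1}{3} - \frac{2 D}{3}$)
$\frac{23024 + R}{-49468 + g{\left(-168 \right)}} = \frac{23024 + 9829}{-49468 - - \frac{335}{3}} = \frac{32853}{-49468 + \left(- \frac{1}{3} + 112\right)} = \frac{32853}{-49468 + \frac{335}{3}} = \frac{32853}{- \frac{148069}{3}} = 32853 \left(- \frac{3}{148069}\right) = - \frac{98559}{148069}$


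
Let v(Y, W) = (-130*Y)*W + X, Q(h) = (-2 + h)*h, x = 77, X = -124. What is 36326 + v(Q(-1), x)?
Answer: 6172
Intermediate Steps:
Q(h) = h*(-2 + h)
v(Y, W) = -124 - 130*W*Y (v(Y, W) = (-130*Y)*W - 124 = -130*W*Y - 124 = -124 - 130*W*Y)
36326 + v(Q(-1), x) = 36326 + (-124 - 130*77*(-(-2 - 1))) = 36326 + (-124 - 130*77*(-1*(-3))) = 36326 + (-124 - 130*77*3) = 36326 + (-124 - 30030) = 36326 - 30154 = 6172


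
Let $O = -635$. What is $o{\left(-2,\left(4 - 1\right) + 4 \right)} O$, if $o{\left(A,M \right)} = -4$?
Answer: $2540$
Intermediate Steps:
$o{\left(-2,\left(4 - 1\right) + 4 \right)} O = \left(-4\right) \left(-635\right) = 2540$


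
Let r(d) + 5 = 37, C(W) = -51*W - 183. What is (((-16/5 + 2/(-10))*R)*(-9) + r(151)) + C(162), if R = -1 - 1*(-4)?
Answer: -41606/5 ≈ -8321.2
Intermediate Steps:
R = 3 (R = -1 + 4 = 3)
C(W) = -183 - 51*W
r(d) = 32 (r(d) = -5 + 37 = 32)
(((-16/5 + 2/(-10))*R)*(-9) + r(151)) + C(162) = (((-16/5 + 2/(-10))*3)*(-9) + 32) + (-183 - 51*162) = (((-16*⅕ + 2*(-⅒))*3)*(-9) + 32) + (-183 - 8262) = (((-16/5 - ⅕)*3)*(-9) + 32) - 8445 = (-17/5*3*(-9) + 32) - 8445 = (-51/5*(-9) + 32) - 8445 = (459/5 + 32) - 8445 = 619/5 - 8445 = -41606/5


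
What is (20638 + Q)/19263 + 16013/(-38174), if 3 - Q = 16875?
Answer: -164695135/735345762 ≈ -0.22397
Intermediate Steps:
Q = -16872 (Q = 3 - 1*16875 = 3 - 16875 = -16872)
(20638 + Q)/19263 + 16013/(-38174) = (20638 - 16872)/19263 + 16013/(-38174) = 3766*(1/19263) + 16013*(-1/38174) = 3766/19263 - 16013/38174 = -164695135/735345762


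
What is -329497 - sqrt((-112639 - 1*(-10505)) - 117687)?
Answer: -329497 - I*sqrt(219821) ≈ -3.295e+5 - 468.85*I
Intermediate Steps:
-329497 - sqrt((-112639 - 1*(-10505)) - 117687) = -329497 - sqrt((-112639 + 10505) - 117687) = -329497 - sqrt(-102134 - 117687) = -329497 - sqrt(-219821) = -329497 - I*sqrt(219821)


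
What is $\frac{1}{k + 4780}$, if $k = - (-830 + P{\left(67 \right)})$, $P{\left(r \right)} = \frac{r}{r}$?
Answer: $\frac{1}{5609} \approx 0.00017828$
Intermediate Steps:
$P{\left(r \right)} = 1$
$k = 829$ ($k = - (-830 + 1) = \left(-1\right) \left(-829\right) = 829$)
$\frac{1}{k + 4780} = \frac{1}{829 + 4780} = \frac{1}{5609}$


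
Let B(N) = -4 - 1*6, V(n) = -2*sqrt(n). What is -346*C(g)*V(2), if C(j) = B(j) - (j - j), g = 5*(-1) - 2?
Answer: -6920*sqrt(2) ≈ -9786.4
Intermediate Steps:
g = -7 (g = -5 - 2 = -7)
B(N) = -10 (B(N) = -4 - 6 = -10)
C(j) = -10 (C(j) = -10 - (j - j) = -10 - 1*0 = -10 + 0 = -10)
-346*C(g)*V(2) = -(-3460)*(-2*sqrt(2)) = -6920*sqrt(2)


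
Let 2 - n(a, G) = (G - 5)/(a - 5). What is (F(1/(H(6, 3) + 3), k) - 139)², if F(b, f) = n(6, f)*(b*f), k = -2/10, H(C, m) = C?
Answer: 12103441/625 ≈ 19366.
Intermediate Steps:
n(a, G) = 2 - (-5 + G)/(-5 + a) (n(a, G) = 2 - (G - 5)/(a - 5) = 2 - (-5 + G)/(-5 + a))
k = -⅕ (k = -2*⅒ = -⅕ ≈ -0.20000)
F(b, f) = b*f*(7 - f) (F(b, f) = ((-5 - f + 2*6)/(-5 + 6))*(b*f) = ((-5 - f + 12)/1)*(b*f) = (1*(7 - f))*(b*f) = (7 - f)*(b*f) = b*f*(7 - f))
(F(1/(H(6, 3) + 3), k) - 139)² = (-⅕*(7 - 1*(-⅕))/(6 + 3) - 139)² = (-⅕*(7 + ⅕)/9 - 139)² = ((⅑)*(-⅕)*(36/5) - 139)² = (-4/25 - 139)² = (-3479/25)² = 12103441/625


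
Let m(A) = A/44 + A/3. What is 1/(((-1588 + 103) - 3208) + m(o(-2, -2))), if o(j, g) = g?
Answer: -66/309785 ≈ -0.00021305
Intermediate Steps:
m(A) = 47*A/132 (m(A) = A*(1/44) + A*(1/3) = A/44 + A/3 = 47*A/132)
1/(((-1588 + 103) - 3208) + m(o(-2, -2))) = 1/(((-1588 + 103) - 3208) + (47/132)*(-2)) = 1/((-1485 - 3208) - 47/66) = 1/(-4693 - 47/66) = 1/(-309785/66) = -66/309785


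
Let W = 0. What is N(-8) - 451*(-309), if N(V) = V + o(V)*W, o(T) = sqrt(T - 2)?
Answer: 139351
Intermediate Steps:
o(T) = sqrt(-2 + T)
N(V) = V (N(V) = V + sqrt(-2 + V)*0 = V + 0 = V)
N(-8) - 451*(-309) = -8 - 451*(-309) = -8 + 139359 = 139351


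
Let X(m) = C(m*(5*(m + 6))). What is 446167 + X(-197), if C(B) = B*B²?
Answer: 6658996601806542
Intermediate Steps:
C(B) = B³
X(m) = m³*(30 + 5*m)³ (X(m) = (m*(5*(m + 6)))³ = (m*(5*(6 + m)))³ = (m*(30 + 5*m))³ = m³*(30 + 5*m)³)
446167 + X(-197) = 446167 + 125*(-197)³*(6 - 197)³ = 446167 + 125*(-7645373)*(-191)³ = 446167 + 125*(-7645373)*(-6967871) = 446167 + 6658996601360375 = 6658996601806542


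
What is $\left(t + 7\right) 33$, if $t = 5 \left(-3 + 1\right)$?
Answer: $-99$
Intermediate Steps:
$t = -10$ ($t = 5 \left(-2\right) = -10$)
$\left(t + 7\right) 33 = \left(-10 + 7\right) 33 = \left(-3\right) 33 = -99$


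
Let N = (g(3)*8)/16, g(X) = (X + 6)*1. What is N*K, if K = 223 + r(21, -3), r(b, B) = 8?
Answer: 2079/2 ≈ 1039.5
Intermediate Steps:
g(X) = 6 + X (g(X) = (6 + X)*1 = 6 + X)
N = 9/2 (N = ((6 + 3)*8)/16 = (9*8)*(1/16) = 72*(1/16) = 9/2 ≈ 4.5000)
K = 231 (K = 223 + 8 = 231)
N*K = (9/2)*231 = 2079/2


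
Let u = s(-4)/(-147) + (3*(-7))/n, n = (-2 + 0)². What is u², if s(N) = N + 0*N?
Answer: 9431041/345744 ≈ 27.278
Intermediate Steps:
n = 4 (n = (-2)² = 4)
s(N) = N (s(N) = N + 0 = N)
u = -3071/588 (u = -4/(-147) + (3*(-7))/4 = -4*(-1/147) - 21*¼ = 4/147 - 21/4 = -3071/588 ≈ -5.2228)
u² = (-3071/588)² = 9431041/345744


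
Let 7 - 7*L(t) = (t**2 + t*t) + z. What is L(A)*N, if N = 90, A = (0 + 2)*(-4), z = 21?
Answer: -12780/7 ≈ -1825.7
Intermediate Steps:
A = -8 (A = 2*(-4) = -8)
L(t) = -2 - 2*t**2/7 (L(t) = 1 - ((t**2 + t*t) + 21)/7 = 1 - ((t**2 + t**2) + 21)/7 = 1 - (2*t**2 + 21)/7 = 1 - (21 + 2*t**2)/7 = 1 + (-3 - 2*t**2/7) = -2 - 2*t**2/7)
L(A)*N = (-2 - 2/7*(-8)**2)*90 = (-2 - 2/7*64)*90 = (-2 - 128/7)*90 = -142/7*90 = -12780/7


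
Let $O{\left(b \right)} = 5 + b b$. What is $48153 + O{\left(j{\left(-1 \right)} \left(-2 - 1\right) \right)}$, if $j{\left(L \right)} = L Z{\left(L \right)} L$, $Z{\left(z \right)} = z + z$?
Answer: $48194$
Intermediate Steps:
$Z{\left(z \right)} = 2 z$
$j{\left(L \right)} = 2 L^{3}$ ($j{\left(L \right)} = L 2 L L = 2 L^{2} L = 2 L^{3}$)
$O{\left(b \right)} = 5 + b^{2}$
$48153 + O{\left(j{\left(-1 \right)} \left(-2 - 1\right) \right)} = 48153 + \left(5 + \left(2 \left(-1\right)^{3} \left(-2 - 1\right)\right)^{2}\right) = 48153 + \left(5 + \left(2 \left(-1\right) \left(-3\right)\right)^{2}\right) = 48153 + \left(5 + \left(\left(-2\right) \left(-3\right)\right)^{2}\right) = 48153 + \left(5 + 6^{2}\right) = 48153 + \left(5 + 36\right) = 48153 + 41 = 48194$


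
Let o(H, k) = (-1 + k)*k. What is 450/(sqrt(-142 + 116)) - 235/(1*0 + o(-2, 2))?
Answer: -235/2 - 225*I*sqrt(26)/13 ≈ -117.5 - 88.252*I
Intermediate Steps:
o(H, k) = k*(-1 + k)
450/(sqrt(-142 + 116)) - 235/(1*0 + o(-2, 2)) = 450/(sqrt(-142 + 116)) - 235/(1*0 + 2*(-1 + 2)) = 450/(sqrt(-26)) - 235/(0 + 2*1) = 450/((I*sqrt(26))) - 235/(0 + 2) = 450*(-I*sqrt(26)/26) - 235/2 = -225*I*sqrt(26)/13 - 235*1/2 = -225*I*sqrt(26)/13 - 235/2 = -235/2 - 225*I*sqrt(26)/13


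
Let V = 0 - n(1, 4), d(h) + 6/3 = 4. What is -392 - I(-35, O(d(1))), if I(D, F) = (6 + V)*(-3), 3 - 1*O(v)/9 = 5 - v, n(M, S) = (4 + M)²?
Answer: -449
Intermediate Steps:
d(h) = 2 (d(h) = -2 + 4 = 2)
V = -25 (V = 0 - (4 + 1)² = 0 - 1*5² = 0 - 1*25 = 0 - 25 = -25)
O(v) = -18 + 9*v (O(v) = 27 - 9*(5 - v) = 27 + (-45 + 9*v) = -18 + 9*v)
I(D, F) = 57 (I(D, F) = (6 - 25)*(-3) = -19*(-3) = 57)
-392 - I(-35, O(d(1))) = -392 - 1*57 = -392 - 57 = -449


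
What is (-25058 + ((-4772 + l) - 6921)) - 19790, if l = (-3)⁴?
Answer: -56460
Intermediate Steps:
l = 81
(-25058 + ((-4772 + l) - 6921)) - 19790 = (-25058 + ((-4772 + 81) - 6921)) - 19790 = (-25058 + (-4691 - 6921)) - 19790 = (-25058 - 11612) - 19790 = -36670 - 19790 = -56460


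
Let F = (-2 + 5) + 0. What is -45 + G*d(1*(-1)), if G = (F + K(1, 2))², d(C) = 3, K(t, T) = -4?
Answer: -42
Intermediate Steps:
F = 3 (F = 3 + 0 = 3)
G = 1 (G = (3 - 4)² = (-1)² = 1)
-45 + G*d(1*(-1)) = -45 + 1*3 = -45 + 3 = -42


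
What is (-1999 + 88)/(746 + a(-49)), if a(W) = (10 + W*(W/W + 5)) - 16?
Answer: -1911/446 ≈ -4.2848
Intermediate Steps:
a(W) = -6 + 6*W (a(W) = (10 + W*(1 + 5)) - 16 = (10 + W*6) - 16 = (10 + 6*W) - 16 = -6 + 6*W)
(-1999 + 88)/(746 + a(-49)) = (-1999 + 88)/(746 + (-6 + 6*(-49))) = -1911/(746 + (-6 - 294)) = -1911/(746 - 300) = -1911/446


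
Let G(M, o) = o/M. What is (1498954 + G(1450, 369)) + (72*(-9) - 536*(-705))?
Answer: 2720470069/1450 ≈ 1.8762e+6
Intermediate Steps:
(1498954 + G(1450, 369)) + (72*(-9) - 536*(-705)) = (1498954 + 369/1450) + (72*(-9) - 536*(-705)) = (1498954 + 369*(1/1450)) + (-648 + 377880) = (1498954 + 369/1450) + 377232 = 2173483669/1450 + 377232 = 2720470069/1450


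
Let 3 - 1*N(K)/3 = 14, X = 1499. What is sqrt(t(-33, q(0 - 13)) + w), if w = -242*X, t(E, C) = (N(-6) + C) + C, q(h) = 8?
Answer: 5*I*sqrt(14511) ≈ 602.31*I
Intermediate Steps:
N(K) = -33 (N(K) = 9 - 3*14 = 9 - 42 = -33)
t(E, C) = -33 + 2*C (t(E, C) = (-33 + C) + C = -33 + 2*C)
w = -362758 (w = -242*1499 = -362758)
sqrt(t(-33, q(0 - 13)) + w) = sqrt((-33 + 2*8) - 362758) = sqrt((-33 + 16) - 362758) = sqrt(-17 - 362758) = sqrt(-362775) = 5*I*sqrt(14511)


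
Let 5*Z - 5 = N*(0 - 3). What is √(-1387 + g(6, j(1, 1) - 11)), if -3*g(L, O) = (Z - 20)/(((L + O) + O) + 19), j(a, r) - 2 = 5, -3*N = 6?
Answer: 2*I*√22541745/255 ≈ 37.238*I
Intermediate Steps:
N = -2 (N = -⅓*6 = -2)
Z = 11/5 (Z = 1 + (-2*(0 - 3))/5 = 1 + (-2*(-3))/5 = 1 + (⅕)*6 = 1 + 6/5 = 11/5 ≈ 2.2000)
j(a, r) = 7 (j(a, r) = 2 + 5 = 7)
g(L, O) = 89/(15*(19 + L + 2*O)) (g(L, O) = -(11/5 - 20)/(3*(((L + O) + O) + 19)) = -(-89)/(15*((L + 2*O) + 19)) = -(-89)/(15*(19 + L + 2*O)) = 89/(15*(19 + L + 2*O)))
√(-1387 + g(6, j(1, 1) - 11)) = √(-1387 + 89/(15*(19 + 6 + 2*(7 - 11)))) = √(-1387 + 89/(15*(19 + 6 + 2*(-4)))) = √(-1387 + 89/(15*(19 + 6 - 8))) = √(-1387 + (89/15)/17) = √(-1387 + (89/15)*(1/17)) = √(-1387 + 89/255) = √(-353596/255) = 2*I*√22541745/255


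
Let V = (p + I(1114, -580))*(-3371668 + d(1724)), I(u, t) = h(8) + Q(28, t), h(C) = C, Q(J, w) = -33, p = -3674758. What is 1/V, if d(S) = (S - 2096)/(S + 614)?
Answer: 167/2069154855067582 ≈ 8.0709e-14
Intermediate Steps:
I(u, t) = -25 (I(u, t) = 8 - 33 = -25)
d(S) = (-2096 + S)/(614 + S)
V = 2069154855067582/167 (V = (-3674758 - 25)*(-3371668 + (-2096 + 1724)/(614 + 1724)) = -3674783*(-3371668 - 372/2338) = -3674783*(-3371668 + (1/2338)*(-372)) = -3674783*(-3371668 - 186/1169) = -3674783*(-3941480078/1169) = 2069154855067582/167 ≈ 1.2390e+13)
1/V = 1/(2069154855067582/167) = 167/2069154855067582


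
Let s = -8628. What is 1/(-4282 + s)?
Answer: -1/12910 ≈ -7.7459e-5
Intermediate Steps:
1/(-4282 + s) = 1/(-4282 - 8628) = 1/(-12910) = -1/12910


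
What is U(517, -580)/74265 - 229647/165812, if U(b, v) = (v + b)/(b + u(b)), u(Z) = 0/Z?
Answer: -2939102719797/2122117523020 ≈ -1.3850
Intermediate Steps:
u(Z) = 0
U(b, v) = (b + v)/b (U(b, v) = (v + b)/(b + 0) = (b + v)/b)
U(517, -580)/74265 - 229647/165812 = ((517 - 580)/517)/74265 - 229647/165812 = ((1/517)*(-63))*(1/74265) - 229647*1/165812 = -63/517*1/74265 - 229647/165812 = -21/12798335 - 229647/165812 = -2939102719797/2122117523020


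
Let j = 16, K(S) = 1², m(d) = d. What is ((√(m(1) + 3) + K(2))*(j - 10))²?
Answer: 324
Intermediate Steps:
K(S) = 1
((√(m(1) + 3) + K(2))*(j - 10))² = ((√(1 + 3) + 1)*(16 - 10))² = ((√4 + 1)*6)² = ((2 + 1)*6)² = (3*6)² = 18² = 324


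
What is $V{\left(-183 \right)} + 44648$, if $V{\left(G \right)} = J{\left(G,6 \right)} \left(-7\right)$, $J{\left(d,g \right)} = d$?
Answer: $45929$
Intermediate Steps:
$V{\left(G \right)} = - 7 G$ ($V{\left(G \right)} = G \left(-7\right) = - 7 G$)
$V{\left(-183 \right)} + 44648 = \left(-7\right) \left(-183\right) + 44648 = 1281 + 44648 = 45929$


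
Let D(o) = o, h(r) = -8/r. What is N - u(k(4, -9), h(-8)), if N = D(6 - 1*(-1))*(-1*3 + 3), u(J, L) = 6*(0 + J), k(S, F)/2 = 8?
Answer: -96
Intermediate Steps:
k(S, F) = 16 (k(S, F) = 2*8 = 16)
u(J, L) = 6*J
N = 0 (N = (6 - 1*(-1))*(-1*3 + 3) = (6 + 1)*(-3 + 3) = 7*0 = 0)
N - u(k(4, -9), h(-8)) = 0 - 6*16 = 0 - 1*96 = 0 - 96 = -96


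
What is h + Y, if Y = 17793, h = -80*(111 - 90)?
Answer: 16113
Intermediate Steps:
h = -1680 (h = -80*21 = -1680)
h + Y = -1680 + 17793 = 16113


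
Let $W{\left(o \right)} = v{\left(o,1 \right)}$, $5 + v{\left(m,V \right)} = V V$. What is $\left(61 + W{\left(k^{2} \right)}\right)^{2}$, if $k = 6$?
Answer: $3249$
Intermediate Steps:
$v{\left(m,V \right)} = -5 + V^{2}$ ($v{\left(m,V \right)} = -5 + V V = -5 + V^{2}$)
$W{\left(o \right)} = -4$ ($W{\left(o \right)} = -5 + 1^{2} = -5 + 1 = -4$)
$\left(61 + W{\left(k^{2} \right)}\right)^{2} = \left(61 - 4\right)^{2} = 57^{2} = 3249$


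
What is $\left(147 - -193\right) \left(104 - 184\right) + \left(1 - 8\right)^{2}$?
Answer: $-27151$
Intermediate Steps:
$\left(147 - -193\right) \left(104 - 184\right) + \left(1 - 8\right)^{2} = \left(147 + 193\right) \left(104 - 184\right) + \left(-7\right)^{2} = 340 \left(-80\right) + 49 = -27200 + 49 = -27151$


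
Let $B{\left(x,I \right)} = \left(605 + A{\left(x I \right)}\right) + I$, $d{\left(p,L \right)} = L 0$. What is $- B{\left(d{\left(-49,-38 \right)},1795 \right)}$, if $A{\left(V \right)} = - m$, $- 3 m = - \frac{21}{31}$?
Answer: $- \frac{74393}{31} \approx -2399.8$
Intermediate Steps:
$d{\left(p,L \right)} = 0$
$m = \frac{7}{31}$ ($m = - \frac{\left(-21\right) \frac{1}{31}}{3} = \left(- \frac{1}{3}\right) \left(- \frac{21}{31}\right) = \frac{7}{31} \approx 0.22581$)
$A{\left(V \right)} = - \frac{7}{31}$ ($A{\left(V \right)} = \left(-1\right) \frac{7}{31} = - \frac{7}{31}$)
$B{\left(x,I \right)} = \frac{18748}{31} + I$ ($B{\left(x,I \right)} = \left(605 - \frac{7}{31}\right) + I = \frac{18748}{31} + I$)
$- B{\left(d{\left(-49,-38 \right)},1795 \right)} = - (\frac{18748}{31} + 1795) = \left(-1\right) \frac{74393}{31} = - \frac{74393}{31}$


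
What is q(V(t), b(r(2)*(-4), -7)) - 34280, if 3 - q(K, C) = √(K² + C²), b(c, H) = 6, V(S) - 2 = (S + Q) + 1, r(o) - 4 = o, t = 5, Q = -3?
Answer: -34277 - √61 ≈ -34285.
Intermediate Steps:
r(o) = 4 + o
V(S) = S (V(S) = 2 + ((S - 3) + 1) = 2 + ((-3 + S) + 1) = 2 + (-2 + S) = S)
q(K, C) = 3 - √(C² + K²) (q(K, C) = 3 - √(K² + C²) = 3 - √(C² + K²))
q(V(t), b(r(2)*(-4), -7)) - 34280 = (3 - √(6² + 5²)) - 34280 = (3 - √(36 + 25)) - 34280 = (3 - √61) - 34280 = -34277 - √61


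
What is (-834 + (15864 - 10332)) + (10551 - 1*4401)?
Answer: 10848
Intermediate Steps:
(-834 + (15864 - 10332)) + (10551 - 1*4401) = (-834 + 5532) + (10551 - 4401) = 4698 + 6150 = 10848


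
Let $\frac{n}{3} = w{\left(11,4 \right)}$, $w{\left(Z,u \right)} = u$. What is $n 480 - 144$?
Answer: $5616$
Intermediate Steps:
$n = 12$ ($n = 3 \cdot 4 = 12$)
$n 480 - 144 = 12 \cdot 480 - 144 = 5760 - 144 = 5616$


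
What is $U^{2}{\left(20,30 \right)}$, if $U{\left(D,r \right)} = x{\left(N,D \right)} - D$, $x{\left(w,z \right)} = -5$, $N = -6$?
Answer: $625$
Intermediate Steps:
$U{\left(D,r \right)} = -5 - D$
$U^{2}{\left(20,30 \right)} = \left(-5 - 20\right)^{2} = \left(-25\right)^{2} = 625$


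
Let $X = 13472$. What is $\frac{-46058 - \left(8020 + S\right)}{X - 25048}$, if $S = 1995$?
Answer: $\frac{56073}{11576} \approx 4.8439$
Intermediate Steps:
$\frac{-46058 - \left(8020 + S\right)}{X - 25048} = \frac{-46058 - 10015}{13472 - 25048} = \frac{-46058 - 10015}{-11576} = \left(-46058 - 10015\right) \left(- \frac{1}{11576}\right) = \left(-56073\right) \left(- \frac{1}{11576}\right) = \frac{56073}{11576}$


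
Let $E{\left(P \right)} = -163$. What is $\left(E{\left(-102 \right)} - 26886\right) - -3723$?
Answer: $-23326$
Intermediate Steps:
$\left(E{\left(-102 \right)} - 26886\right) - -3723 = \left(-163 - 26886\right) - -3723 = -27049 + 3723 = -23326$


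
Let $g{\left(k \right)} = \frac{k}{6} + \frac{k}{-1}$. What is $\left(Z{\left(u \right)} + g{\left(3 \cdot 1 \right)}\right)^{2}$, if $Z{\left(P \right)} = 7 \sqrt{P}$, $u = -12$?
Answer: $\frac{\left(5 - 28 i \sqrt{3}\right)^{2}}{4} \approx -581.75 - 121.24 i$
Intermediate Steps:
$g{\left(k \right)} = - \frac{5 k}{6}$ ($g{\left(k \right)} = k \frac{1}{6} + k \left(-1\right) = \frac{k}{6} - k = - \frac{5 k}{6}$)
$\left(Z{\left(u \right)} + g{\left(3 \cdot 1 \right)}\right)^{2} = \left(7 \sqrt{-12} - \frac{5 \cdot 3 \cdot 1}{6}\right)^{2} = \left(7 \cdot 2 i \sqrt{3} - \frac{5}{2}\right)^{2} = \left(14 i \sqrt{3} - \frac{5}{2}\right)^{2} = \left(- \frac{5}{2} + 14 i \sqrt{3}\right)^{2}$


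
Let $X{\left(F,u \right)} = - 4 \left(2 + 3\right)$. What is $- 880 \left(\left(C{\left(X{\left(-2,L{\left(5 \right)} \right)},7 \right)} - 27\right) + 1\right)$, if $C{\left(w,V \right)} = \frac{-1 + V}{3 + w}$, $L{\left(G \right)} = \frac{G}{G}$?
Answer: $\frac{394240}{17} \approx 23191.0$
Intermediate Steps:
$L{\left(G \right)} = 1$
$X{\left(F,u \right)} = -20$ ($X{\left(F,u \right)} = \left(-4\right) 5 = -20$)
$C{\left(w,V \right)} = \frac{-1 + V}{3 + w}$
$- 880 \left(\left(C{\left(X{\left(-2,L{\left(5 \right)} \right)},7 \right)} - 27\right) + 1\right) = - 880 \left(\left(\frac{-1 + 7}{3 - 20} - 27\right) + 1\right) = - 880 \left(\left(\frac{1}{-17} \cdot 6 - 27\right) + 1\right) = - 880 \left(\left(\left(- \frac{1}{17}\right) 6 - 27\right) + 1\right) = - 880 \left(\left(- \frac{6}{17} - 27\right) + 1\right) = - 880 \left(- \frac{465}{17} + 1\right) = \left(-880\right) \left(- \frac{448}{17}\right) = \frac{394240}{17}$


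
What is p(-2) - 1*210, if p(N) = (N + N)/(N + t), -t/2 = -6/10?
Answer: -205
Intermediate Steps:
t = 6/5 (t = -(-12)/10 = -2*(-⅗) = 6/5 ≈ 1.2000)
p(N) = 2*N/(6/5 + N) (p(N) = (N + N)/(N + 6/5) = (2*N)/(6/5 + N) = 2*N/(6/5 + N))
p(-2) - 1*210 = 10*(-2)/(6 + 5*(-2)) - 1*210 = 10*(-2)/(6 - 10) - 210 = 10*(-2)/(-4) - 210 = 10*(-2)*(-¼) - 210 = 5 - 210 = -205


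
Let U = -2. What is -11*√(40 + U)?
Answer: -11*√38 ≈ -67.809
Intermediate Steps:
-11*√(40 + U) = -11*√(40 - 2) = -11*√38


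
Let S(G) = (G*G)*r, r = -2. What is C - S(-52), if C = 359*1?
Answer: 5767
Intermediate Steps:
C = 359
S(G) = -2*G**2 (S(G) = (G*G)*(-2) = G**2*(-2) = -2*G**2)
C - S(-52) = 359 - (-2)*(-52)**2 = 359 - (-2)*2704 = 359 - 1*(-5408) = 359 + 5408 = 5767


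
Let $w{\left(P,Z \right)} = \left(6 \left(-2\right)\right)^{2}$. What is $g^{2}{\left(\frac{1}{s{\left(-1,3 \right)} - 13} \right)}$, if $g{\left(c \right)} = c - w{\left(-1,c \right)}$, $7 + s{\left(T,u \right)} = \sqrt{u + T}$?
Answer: $\frac{1643479113}{79202} + \frac{28666 \sqrt{2}}{39601} \approx 20752.0$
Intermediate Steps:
$s{\left(T,u \right)} = -7 + \sqrt{T + u}$ ($s{\left(T,u \right)} = -7 + \sqrt{u + T} = -7 + \sqrt{T + u}$)
$w{\left(P,Z \right)} = 144$ ($w{\left(P,Z \right)} = \left(-12\right)^{2} = 144$)
$g{\left(c \right)} = -144 + c$ ($g{\left(c \right)} = c - 144 = -144 + c$)
$g^{2}{\left(\frac{1}{s{\left(-1,3 \right)} - 13} \right)} = \left(-144 + \frac{1}{\left(-7 + \sqrt{-1 + 3}\right) - 13}\right)^{2} = \left(-144 + \frac{1}{\left(-7 + \sqrt{2}\right) - 13}\right)^{2} = \left(-144 + \frac{1}{-20 + \sqrt{2}}\right)^{2}$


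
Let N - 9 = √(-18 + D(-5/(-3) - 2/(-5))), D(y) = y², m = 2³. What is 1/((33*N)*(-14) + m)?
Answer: -51875/251910612 + 385*I*√3089/251910612 ≈ -0.00020593 + 8.4942e-5*I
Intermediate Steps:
m = 8
N = 9 + I*√3089/15 (N = 9 + √(-18 + (-5/(-3) - 2/(-5))²) = 9 + √(-18 + (-5*(-⅓) - 2*(-⅕))²) = 9 + √(-18 + (5/3 + ⅖)²) = 9 + √(-18 + (31/15)²) = 9 + √(-18 + 961/225) = 9 + √(-3089/225) = 9 + I*√3089/15 ≈ 9.0 + 3.7052*I)
1/((33*N)*(-14) + m) = 1/((33*(9 + I*√3089/15))*(-14) + 8) = 1/((297 + 11*I*√3089/5)*(-14) + 8) = 1/((-4158 - 154*I*√3089/5) + 8) = 1/(-4150 - 154*I*√3089/5)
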